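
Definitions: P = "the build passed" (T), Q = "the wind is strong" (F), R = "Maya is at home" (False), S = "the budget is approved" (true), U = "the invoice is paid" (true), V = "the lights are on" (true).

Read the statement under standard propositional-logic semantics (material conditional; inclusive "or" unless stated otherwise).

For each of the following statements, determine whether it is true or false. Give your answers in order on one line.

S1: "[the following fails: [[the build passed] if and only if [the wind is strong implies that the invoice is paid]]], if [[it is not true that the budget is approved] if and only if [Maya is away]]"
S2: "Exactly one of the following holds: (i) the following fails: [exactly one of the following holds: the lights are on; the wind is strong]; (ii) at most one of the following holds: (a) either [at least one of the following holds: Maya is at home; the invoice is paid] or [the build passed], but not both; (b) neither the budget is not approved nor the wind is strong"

S1 True / S2 True

S1: This is (~S <-> ~R) -> ~(P <-> (Q -> U)).

~S = ~T = F
~R = ~F = T
~S <-> ~R = F <-> T = F
Q -> U = F -> T = T
P <-> (Q -> U) = T <-> T = T
~(P <-> (Q -> U)) = ~T = F
(~S <-> ~R) -> ~(P <-> (Q -> U)) = F -> F = T
Hence S1 is true.

S2: In symbols: ~(V xor Q) xor (((R | U) xor P) nand (~S nor Q))

V xor Q = T xor F = T
~(V xor Q) = ~T = F
R | U = F | T = T
(R | U) xor P = T xor T = F
~S = ~T = F
~S nor Q = F nor F = T
((R | U) xor P) nand (~S nor Q) = F nand T = T
~(V xor Q) xor (((R | U) xor P) nand (~S nor Q)) = F xor T = T
Thus S2 is true.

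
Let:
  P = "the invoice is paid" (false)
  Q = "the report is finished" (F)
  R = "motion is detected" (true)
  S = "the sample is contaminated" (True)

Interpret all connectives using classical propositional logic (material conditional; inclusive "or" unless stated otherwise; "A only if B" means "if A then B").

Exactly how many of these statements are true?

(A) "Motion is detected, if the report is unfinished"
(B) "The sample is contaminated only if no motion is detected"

1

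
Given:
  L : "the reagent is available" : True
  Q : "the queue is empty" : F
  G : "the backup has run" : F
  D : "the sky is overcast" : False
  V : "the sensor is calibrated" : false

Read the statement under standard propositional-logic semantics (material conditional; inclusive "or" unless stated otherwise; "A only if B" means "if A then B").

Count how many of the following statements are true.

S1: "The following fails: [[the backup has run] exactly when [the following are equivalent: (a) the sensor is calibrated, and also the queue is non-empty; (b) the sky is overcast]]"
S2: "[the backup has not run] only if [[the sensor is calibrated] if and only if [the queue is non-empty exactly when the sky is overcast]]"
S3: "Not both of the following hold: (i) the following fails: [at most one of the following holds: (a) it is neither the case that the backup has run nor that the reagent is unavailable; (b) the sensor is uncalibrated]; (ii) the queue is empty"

3

S1: Parsed as ¬(G ↔ ((V ∧ ¬Q) ↔ D))

¬Q = ¬F = T
V ∧ ¬Q = F ∧ T = F
(V ∧ ¬Q) ↔ D = F ↔ F = T
G ↔ ((V ∧ ¬Q) ↔ D) = F ↔ T = F
¬(G ↔ ((V ∧ ¬Q) ↔ D)) = ¬F = T
So S1 is true.

S2: This is ¬G → (V ↔ (¬Q ↔ D)).

¬G = ¬F = T
¬Q = ¬F = T
¬Q ↔ D = T ↔ F = F
V ↔ (¬Q ↔ D) = F ↔ F = T
¬G → (V ↔ (¬Q ↔ D)) = T → T = T
Thus S2 is true.

S3: Parsed as ¬((G ↓ ¬L) ↑ ¬V) ↑ Q

¬L = ¬T = F
G ↓ ¬L = F ↓ F = T
¬V = ¬F = T
(G ↓ ¬L) ↑ ¬V = T ↑ T = F
¬((G ↓ ¬L) ↑ ¬V) = ¬F = T
¬((G ↓ ¬L) ↑ ¬V) ↑ Q = T ↑ F = T
Hence S3 is true.

True statements: 3 (S1, S2, S3).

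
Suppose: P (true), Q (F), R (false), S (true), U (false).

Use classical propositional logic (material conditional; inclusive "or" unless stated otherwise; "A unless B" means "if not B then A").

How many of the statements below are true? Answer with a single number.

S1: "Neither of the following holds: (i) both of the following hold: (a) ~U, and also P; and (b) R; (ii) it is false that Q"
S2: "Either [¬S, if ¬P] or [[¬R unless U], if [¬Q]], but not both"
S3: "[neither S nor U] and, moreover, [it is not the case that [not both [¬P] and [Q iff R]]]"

S1: In symbols: ((~U & P) & R) nor ~Q

~U = ~F = T
~U & P = T & T = T
(~U & P) & R = T & F = F
~Q = ~F = T
((~U & P) & R) nor ~Q = F nor T = F
So S1 is false.

S2: Formalization: (~P -> ~S) xor (~Q -> (~R | U))

~P = ~T = F
~S = ~T = F
~P -> ~S = F -> F = T
~Q = ~F = T
~R = ~F = T
~R | U = T | F = T
~Q -> (~R | U) = T -> T = T
(~P -> ~S) xor (~Q -> (~R | U)) = T xor T = F
So S2 is false.

S3: Parsed as (S nor U) & ~(~P nand (Q <-> R))

S nor U = T nor F = F
~P = ~T = F
Q <-> R = F <-> F = T
~P nand (Q <-> R) = F nand T = T
~(~P nand (Q <-> R)) = ~T = F
(S nor U) & ~(~P nand (Q <-> R)) = F & F = F
Thus S3 is false.

0 of the 3 statements are true (none).

0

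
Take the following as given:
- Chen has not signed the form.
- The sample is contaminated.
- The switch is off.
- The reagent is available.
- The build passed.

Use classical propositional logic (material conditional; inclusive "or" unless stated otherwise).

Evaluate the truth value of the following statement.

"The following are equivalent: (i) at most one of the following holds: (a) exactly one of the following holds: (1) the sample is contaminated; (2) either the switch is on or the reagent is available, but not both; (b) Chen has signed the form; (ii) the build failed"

Let L = "the sample is contaminated" (True), V = "the switch is on" (False), G = "the reagent is available" (True), K = "Chen has signed the form" (False), R = "the build passed" (True).
Parsed as ((L xor (V xor G)) nand K) iff not R

V xor G = False xor True = True
L xor (V xor G) = True xor True = False
(L xor (V xor G)) nand K = False nand False = True
not R = not True = False
((L xor (V xor G)) nand K) iff not R = True iff False = False

False.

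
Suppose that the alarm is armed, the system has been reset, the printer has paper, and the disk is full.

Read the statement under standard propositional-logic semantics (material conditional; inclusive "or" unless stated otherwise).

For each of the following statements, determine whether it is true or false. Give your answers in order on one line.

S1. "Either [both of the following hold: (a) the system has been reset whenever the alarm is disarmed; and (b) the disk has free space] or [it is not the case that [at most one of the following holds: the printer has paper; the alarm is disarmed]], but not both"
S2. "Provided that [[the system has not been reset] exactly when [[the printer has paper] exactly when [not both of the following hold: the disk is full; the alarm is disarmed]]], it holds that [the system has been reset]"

Let P = "the alarm is armed" (True), Q = "the system has been reset" (True), S = "the disk is full" (True), R = "the printer has paper" (True).

S1: In symbols: ((not P -> Q) and not S) xor not (R nand not P)

not P = not True = False
not P -> Q = False -> True = True
not S = not True = False
(not P -> Q) and not S = True and False = False
not P = not True = False
R nand not P = True nand False = True
not (R nand not P) = not True = False
((not P -> Q) and not S) xor not (R nand not P) = False xor False = False
Hence S1 is false.

S2: Formalization: (not Q iff (R iff (S nand not P))) -> Q

not Q = not True = False
not P = not True = False
S nand not P = True nand False = True
R iff (S nand not P) = True iff True = True
not Q iff (R iff (S nand not P)) = False iff True = False
(not Q iff (R iff (S nand not P))) -> Q = False -> True = True
Thus S2 is true.

S1 False, S2 True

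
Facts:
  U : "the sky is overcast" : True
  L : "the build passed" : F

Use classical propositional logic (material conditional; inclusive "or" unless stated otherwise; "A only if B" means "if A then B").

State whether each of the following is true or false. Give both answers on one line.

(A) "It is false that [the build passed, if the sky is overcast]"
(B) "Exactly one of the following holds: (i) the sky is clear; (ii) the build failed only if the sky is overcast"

(A) T / (B) T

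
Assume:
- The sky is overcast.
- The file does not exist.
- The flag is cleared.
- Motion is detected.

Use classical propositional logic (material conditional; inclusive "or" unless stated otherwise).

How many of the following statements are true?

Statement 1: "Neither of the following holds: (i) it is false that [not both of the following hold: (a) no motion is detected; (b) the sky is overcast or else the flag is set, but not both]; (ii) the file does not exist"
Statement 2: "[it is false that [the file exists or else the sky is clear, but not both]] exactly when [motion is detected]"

Let K = "motion is detected" (True), W = "the sky is overcast" (True), P = "the flag is set" (False), D = "the file exists" (False).

Statement 1: In symbols: not (not K nand (W xor P)) nor not D

not K = not True = False
W xor P = True xor False = True
not K nand (W xor P) = False nand True = True
not (not K nand (W xor P)) = not True = False
not D = not False = True
not (not K nand (W xor P)) nor not D = False nor True = False
Thus Statement 1 is false.

Statement 2: Parsed as not (D xor not W) iff K

not W = not True = False
D xor not W = False xor False = False
not (D xor not W) = not False = True
not (D xor not W) iff K = True iff True = True
Hence Statement 2 is true.

1 of the 2 statements is true (Statement 2).

1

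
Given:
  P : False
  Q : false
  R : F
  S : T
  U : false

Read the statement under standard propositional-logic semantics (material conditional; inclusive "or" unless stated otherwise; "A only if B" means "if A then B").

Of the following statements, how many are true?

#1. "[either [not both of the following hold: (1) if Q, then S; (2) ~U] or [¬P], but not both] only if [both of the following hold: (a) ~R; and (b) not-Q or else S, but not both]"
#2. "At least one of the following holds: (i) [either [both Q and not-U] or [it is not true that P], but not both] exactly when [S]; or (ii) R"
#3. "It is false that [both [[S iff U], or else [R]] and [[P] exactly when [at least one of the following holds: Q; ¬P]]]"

2

#1: This is (((Q → S) ↑ ¬U) ⊕ ¬P) → (¬R ∧ (¬Q ⊕ S)).

Q → S = F → T = T
¬U = ¬F = T
(Q → S) ↑ ¬U = T ↑ T = F
¬P = ¬F = T
((Q → S) ↑ ¬U) ⊕ ¬P = F ⊕ T = T
¬R = ¬F = T
¬Q = ¬F = T
¬Q ⊕ S = T ⊕ T = F
¬R ∧ (¬Q ⊕ S) = T ∧ F = F
(((Q → S) ↑ ¬U) ⊕ ¬P) → (¬R ∧ (¬Q ⊕ S)) = T → F = F
Thus #1 is false.

#2: In symbols: (((Q ∧ ¬U) ⊕ ¬P) ↔ S) ∨ R

¬U = ¬F = T
Q ∧ ¬U = F ∧ T = F
¬P = ¬F = T
(Q ∧ ¬U) ⊕ ¬P = F ⊕ T = T
((Q ∧ ¬U) ⊕ ¬P) ↔ S = T ↔ T = T
(((Q ∧ ¬U) ⊕ ¬P) ↔ S) ∨ R = T ∨ F = T
So #2 is true.

#3: Formalization: ¬(((S ↔ U) ∨ R) ∧ (P ↔ (Q ∨ ¬P)))

S ↔ U = T ↔ F = F
(S ↔ U) ∨ R = F ∨ F = F
¬P = ¬F = T
Q ∨ ¬P = F ∨ T = T
P ↔ (Q ∨ ¬P) = F ↔ T = F
((S ↔ U) ∨ R) ∧ (P ↔ (Q ∨ ¬P)) = F ∧ F = F
¬(((S ↔ U) ∨ R) ∧ (P ↔ (Q ∨ ¬P))) = ¬F = T
Thus #3 is true.

True statements: 2.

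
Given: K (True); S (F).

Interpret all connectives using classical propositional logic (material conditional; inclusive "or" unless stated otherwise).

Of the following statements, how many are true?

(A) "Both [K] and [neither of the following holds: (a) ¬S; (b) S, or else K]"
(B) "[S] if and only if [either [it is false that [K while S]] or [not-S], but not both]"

(A): Parsed as K & (~S nor (S | K))

~S = ~F = T
S | K = F | T = T
~S nor (S | K) = T nor T = F
K & (~S nor (S | K)) = T & F = F
Thus (A) is false.

(B): In symbols: S <-> (~(K & S) xor ~S)

K & S = T & F = F
~(K & S) = ~F = T
~S = ~F = T
~(K & S) xor ~S = T xor T = F
S <-> (~(K & S) xor ~S) = F <-> F = T
Thus (B) is true.

Count: 1.

1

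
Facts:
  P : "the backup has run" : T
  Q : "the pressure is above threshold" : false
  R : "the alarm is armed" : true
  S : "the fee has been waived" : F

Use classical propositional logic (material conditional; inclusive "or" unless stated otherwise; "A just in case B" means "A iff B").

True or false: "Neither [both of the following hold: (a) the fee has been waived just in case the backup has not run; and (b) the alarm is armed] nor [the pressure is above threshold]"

In symbols: ((S <-> ~P) & R) nor Q

~P = ~T = F
S <-> ~P = F <-> F = T
(S <-> ~P) & R = T & T = T
((S <-> ~P) & R) nor Q = T nor F = F

The statement is false.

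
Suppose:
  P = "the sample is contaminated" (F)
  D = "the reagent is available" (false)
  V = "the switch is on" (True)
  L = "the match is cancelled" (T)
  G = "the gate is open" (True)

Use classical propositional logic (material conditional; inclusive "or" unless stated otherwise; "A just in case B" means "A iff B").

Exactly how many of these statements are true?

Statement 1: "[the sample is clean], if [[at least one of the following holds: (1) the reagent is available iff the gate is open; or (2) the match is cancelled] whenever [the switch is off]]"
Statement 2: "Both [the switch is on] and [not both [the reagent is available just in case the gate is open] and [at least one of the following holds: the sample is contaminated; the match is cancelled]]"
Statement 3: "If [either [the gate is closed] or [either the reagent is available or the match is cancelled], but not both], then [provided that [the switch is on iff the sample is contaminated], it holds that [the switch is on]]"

Statement 1: This is (not V -> ((D iff G) or L)) -> not P.

not V = not True = False
D iff G = False iff True = False
(D iff G) or L = False or True = True
not V -> ((D iff G) or L) = False -> True = True
not P = not False = True
(not V -> ((D iff G) or L)) -> not P = True -> True = True
So Statement 1 is true.

Statement 2: In symbols: V and ((D iff G) nand (P or L))

D iff G = False iff True = False
P or L = False or True = True
(D iff G) nand (P or L) = False nand True = True
V and ((D iff G) nand (P or L)) = True and True = True
So Statement 2 is true.

Statement 3: Formalization: (not G xor (D or L)) -> ((V iff P) -> V)

not G = not True = False
D or L = False or True = True
not G xor (D or L) = False xor True = True
V iff P = True iff False = False
(V iff P) -> V = False -> True = True
(not G xor (D or L)) -> ((V iff P) -> V) = True -> True = True
Hence Statement 3 is true.

Count: 3.

3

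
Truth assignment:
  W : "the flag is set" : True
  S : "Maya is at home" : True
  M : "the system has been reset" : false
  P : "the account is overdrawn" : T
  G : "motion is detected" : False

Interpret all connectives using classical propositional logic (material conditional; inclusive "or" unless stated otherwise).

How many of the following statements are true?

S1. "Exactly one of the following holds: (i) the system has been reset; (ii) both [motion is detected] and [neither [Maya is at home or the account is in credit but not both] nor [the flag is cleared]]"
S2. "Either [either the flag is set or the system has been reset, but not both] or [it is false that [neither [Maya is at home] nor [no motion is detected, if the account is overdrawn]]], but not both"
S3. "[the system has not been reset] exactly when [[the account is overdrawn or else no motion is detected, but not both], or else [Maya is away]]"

S1: Parsed as M ⊕ (G ∧ ((S ⊕ ¬P) ↓ ¬W))

¬P = ¬T = F
S ⊕ ¬P = T ⊕ F = T
¬W = ¬T = F
(S ⊕ ¬P) ↓ ¬W = T ↓ F = F
G ∧ ((S ⊕ ¬P) ↓ ¬W) = F ∧ F = F
M ⊕ (G ∧ ((S ⊕ ¬P) ↓ ¬W)) = F ⊕ F = F
Hence S1 is false.

S2: Parsed as (W ⊕ M) ⊕ ¬(S ↓ (P → ¬G))

W ⊕ M = T ⊕ F = T
¬G = ¬F = T
P → ¬G = T → T = T
S ↓ (P → ¬G) = T ↓ T = F
¬(S ↓ (P → ¬G)) = ¬F = T
(W ⊕ M) ⊕ ¬(S ↓ (P → ¬G)) = T ⊕ T = F
Thus S2 is false.

S3: In symbols: ¬M ↔ ((P ⊕ ¬G) ∨ ¬S)

¬M = ¬F = T
¬G = ¬F = T
P ⊕ ¬G = T ⊕ T = F
¬S = ¬T = F
(P ⊕ ¬G) ∨ ¬S = F ∨ F = F
¬M ↔ ((P ⊕ ¬G) ∨ ¬S) = T ↔ F = F
Hence S3 is false.

Count: 0.

0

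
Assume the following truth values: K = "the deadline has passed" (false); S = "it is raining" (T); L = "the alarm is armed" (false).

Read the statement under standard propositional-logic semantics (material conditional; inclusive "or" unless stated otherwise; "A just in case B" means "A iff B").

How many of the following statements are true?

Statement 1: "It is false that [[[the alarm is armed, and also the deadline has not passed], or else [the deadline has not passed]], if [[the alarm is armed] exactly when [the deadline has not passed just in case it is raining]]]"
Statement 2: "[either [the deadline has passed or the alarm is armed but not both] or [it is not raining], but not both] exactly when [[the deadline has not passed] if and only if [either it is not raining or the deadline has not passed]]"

0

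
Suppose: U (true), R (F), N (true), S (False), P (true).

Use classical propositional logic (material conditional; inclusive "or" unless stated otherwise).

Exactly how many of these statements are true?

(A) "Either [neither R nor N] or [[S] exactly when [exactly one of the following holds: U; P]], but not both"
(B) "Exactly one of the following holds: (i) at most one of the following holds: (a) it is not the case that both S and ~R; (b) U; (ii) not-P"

1

(A): Parsed as (R nor N) xor (S <-> (U xor P))

R nor N = F nor T = F
U xor P = T xor T = F
S <-> (U xor P) = F <-> F = T
(R nor N) xor (S <-> (U xor P)) = F xor T = T
Thus (A) is true.

(B): Parsed as ((S nand ~R) nand U) xor ~P

~R = ~F = T
S nand ~R = F nand T = T
(S nand ~R) nand U = T nand T = F
~P = ~T = F
((S nand ~R) nand U) xor ~P = F xor F = F
So (B) is false.

1 of the 2 statements is true.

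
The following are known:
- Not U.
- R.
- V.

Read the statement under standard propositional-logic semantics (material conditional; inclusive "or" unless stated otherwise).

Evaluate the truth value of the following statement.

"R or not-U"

In symbols: R ∨ ¬U

¬U = ¬F = T
R ∨ ¬U = T ∨ T = T

True.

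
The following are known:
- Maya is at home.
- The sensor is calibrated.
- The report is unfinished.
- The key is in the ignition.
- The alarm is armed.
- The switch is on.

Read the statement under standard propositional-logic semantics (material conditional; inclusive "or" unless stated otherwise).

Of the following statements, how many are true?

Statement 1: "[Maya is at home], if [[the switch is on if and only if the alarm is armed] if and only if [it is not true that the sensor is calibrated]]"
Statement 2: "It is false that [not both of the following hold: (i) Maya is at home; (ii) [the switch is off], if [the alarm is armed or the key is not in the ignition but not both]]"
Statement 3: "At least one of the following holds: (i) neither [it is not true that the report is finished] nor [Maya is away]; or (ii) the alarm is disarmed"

1

Let M = "the switch is on" (True), Q = "the alarm is armed" (True), P = "the sensor is calibrated" (True), S = "Maya is at home" (True), H = "the key is in the ignition" (True), D = "the report is finished" (False).

Statement 1: Parsed as ((M iff Q) iff not P) -> S

M iff Q = True iff True = True
not P = not True = False
(M iff Q) iff not P = True iff False = False
((M iff Q) iff not P) -> S = False -> True = True
So Statement 1 is true.

Statement 2: In symbols: not (S nand ((Q xor not H) -> not M))

not H = not True = False
Q xor not H = True xor False = True
not M = not True = False
(Q xor not H) -> not M = True -> False = False
S nand ((Q xor not H) -> not M) = True nand False = True
not (S nand ((Q xor not H) -> not M)) = not True = False
So Statement 2 is false.

Statement 3: Formalization: (not D nor not S) or not Q

not D = not False = True
not S = not True = False
not D nor not S = True nor False = False
not Q = not True = False
(not D nor not S) or not Q = False or False = False
Thus Statement 3 is false.

1 of the 3 statements is true (Statement 1).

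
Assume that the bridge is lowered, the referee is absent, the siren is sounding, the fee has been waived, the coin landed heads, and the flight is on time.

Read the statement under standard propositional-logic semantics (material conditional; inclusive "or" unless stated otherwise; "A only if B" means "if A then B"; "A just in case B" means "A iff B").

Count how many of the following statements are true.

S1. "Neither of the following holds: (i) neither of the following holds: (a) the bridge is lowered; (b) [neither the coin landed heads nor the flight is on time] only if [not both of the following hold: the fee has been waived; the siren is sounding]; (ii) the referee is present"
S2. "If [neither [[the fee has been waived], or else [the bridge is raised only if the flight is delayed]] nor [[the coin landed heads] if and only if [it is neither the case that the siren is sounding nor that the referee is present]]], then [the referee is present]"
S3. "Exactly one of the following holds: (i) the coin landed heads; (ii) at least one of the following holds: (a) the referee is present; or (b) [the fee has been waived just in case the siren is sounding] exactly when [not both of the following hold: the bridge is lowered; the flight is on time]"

3

Let S = "the bridge is raised" (F), Q = "the coin landed heads" (T), U = "the flight is delayed" (F), R = "the fee has been waived" (T), D = "the siren is sounding" (T), G = "the referee is present" (F).

S1: This is (~S nor ((Q nor ~U) -> (R nand D))) nor G.

~S = ~F = T
~U = ~F = T
Q nor ~U = T nor T = F
R nand D = T nand T = F
(Q nor ~U) -> (R nand D) = F -> F = T
~S nor ((Q nor ~U) -> (R nand D)) = T nor T = F
(~S nor ((Q nor ~U) -> (R nand D))) nor G = F nor F = T
Hence S1 is true.

S2: This is ((R | (S -> U)) nor (Q <-> (D nor G))) -> G.

S -> U = F -> F = T
R | (S -> U) = T | T = T
D nor G = T nor F = F
Q <-> (D nor G) = T <-> F = F
(R | (S -> U)) nor (Q <-> (D nor G)) = T nor F = F
((R | (S -> U)) nor (Q <-> (D nor G))) -> G = F -> F = T
So S2 is true.

S3: This is Q xor (G | ((R <-> D) <-> (~S nand ~U))).

R <-> D = T <-> T = T
~S = ~F = T
~U = ~F = T
~S nand ~U = T nand T = F
(R <-> D) <-> (~S nand ~U) = T <-> F = F
G | ((R <-> D) <-> (~S nand ~U)) = F | F = F
Q xor (G | ((R <-> D) <-> (~S nand ~U))) = T xor F = T
Thus S3 is true.

True statements: 3 (S1, S2, S3).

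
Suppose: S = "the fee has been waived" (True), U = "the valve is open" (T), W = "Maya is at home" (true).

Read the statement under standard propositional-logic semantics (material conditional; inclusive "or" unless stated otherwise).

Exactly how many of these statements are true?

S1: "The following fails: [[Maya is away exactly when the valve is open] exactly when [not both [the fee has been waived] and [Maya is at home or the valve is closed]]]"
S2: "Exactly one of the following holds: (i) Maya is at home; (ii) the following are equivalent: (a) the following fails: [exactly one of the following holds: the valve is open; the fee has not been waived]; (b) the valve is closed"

S1: Parsed as ¬((¬W ↔ U) ↔ (S ↑ (W ∨ ¬U)))

¬W = ¬T = F
¬W ↔ U = F ↔ T = F
¬U = ¬T = F
W ∨ ¬U = T ∨ F = T
S ↑ (W ∨ ¬U) = T ↑ T = F
(¬W ↔ U) ↔ (S ↑ (W ∨ ¬U)) = F ↔ F = T
¬((¬W ↔ U) ↔ (S ↑ (W ∨ ¬U))) = ¬T = F
So S1 is false.

S2: Formalization: W ⊕ (¬(U ⊕ ¬S) ↔ ¬U)

¬S = ¬T = F
U ⊕ ¬S = T ⊕ F = T
¬(U ⊕ ¬S) = ¬T = F
¬U = ¬T = F
¬(U ⊕ ¬S) ↔ ¬U = F ↔ F = T
W ⊕ (¬(U ⊕ ¬S) ↔ ¬U) = T ⊕ T = F
Hence S2 is false.

Count: 0.

0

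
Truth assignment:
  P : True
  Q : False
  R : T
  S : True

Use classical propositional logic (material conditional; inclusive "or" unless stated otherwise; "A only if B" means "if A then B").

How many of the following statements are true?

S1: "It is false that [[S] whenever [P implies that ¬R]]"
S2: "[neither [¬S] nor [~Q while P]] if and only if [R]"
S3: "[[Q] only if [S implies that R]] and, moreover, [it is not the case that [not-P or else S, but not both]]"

S1: Formalization: not ((P -> not R) -> S)

not R = not True = False
P -> not R = True -> False = False
(P -> not R) -> S = False -> True = True
not ((P -> not R) -> S) = not True = False
So S1 is false.

S2: Parsed as (not S nor (not Q and P)) iff R

not S = not True = False
not Q = not False = True
not Q and P = True and True = True
not S nor (not Q and P) = False nor True = False
(not S nor (not Q and P)) iff R = False iff True = False
So S2 is false.

S3: Formalization: (Q -> (S -> R)) and not (not P xor S)

S -> R = True -> True = True
Q -> (S -> R) = False -> True = True
not P = not True = False
not P xor S = False xor True = True
not (not P xor S) = not True = False
(Q -> (S -> R)) and not (not P xor S) = True and False = False
Thus S3 is false.

True statements: 0 (none).

0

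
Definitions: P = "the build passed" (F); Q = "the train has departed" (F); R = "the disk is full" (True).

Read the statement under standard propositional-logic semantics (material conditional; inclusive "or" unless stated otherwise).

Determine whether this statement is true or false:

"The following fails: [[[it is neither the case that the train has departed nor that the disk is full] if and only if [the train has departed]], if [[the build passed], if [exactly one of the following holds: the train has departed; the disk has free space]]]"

Parsed as ¬(((Q ⊕ ¬R) → P) → ((Q ↓ R) ↔ Q))

¬R = ¬T = F
Q ⊕ ¬R = F ⊕ F = F
(Q ⊕ ¬R) → P = F → F = T
Q ↓ R = F ↓ T = F
(Q ↓ R) ↔ Q = F ↔ F = T
((Q ⊕ ¬R) → P) → ((Q ↓ R) ↔ Q) = T → T = T
¬(((Q ⊕ ¬R) → P) → ((Q ↓ R) ↔ Q)) = ¬T = F

False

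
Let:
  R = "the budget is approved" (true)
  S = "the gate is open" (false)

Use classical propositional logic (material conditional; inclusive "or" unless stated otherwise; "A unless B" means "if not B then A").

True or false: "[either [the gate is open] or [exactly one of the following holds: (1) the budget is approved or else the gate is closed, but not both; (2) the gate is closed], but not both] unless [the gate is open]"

This is (S ⊕ ((R ⊕ ¬S) ⊕ ¬S)) ∨ S.

¬S = ¬F = T
R ⊕ ¬S = T ⊕ T = F
¬S = ¬F = T
(R ⊕ ¬S) ⊕ ¬S = F ⊕ T = T
S ⊕ ((R ⊕ ¬S) ⊕ ¬S) = F ⊕ T = T
(S ⊕ ((R ⊕ ¬S) ⊕ ¬S)) ∨ S = T ∨ F = T

True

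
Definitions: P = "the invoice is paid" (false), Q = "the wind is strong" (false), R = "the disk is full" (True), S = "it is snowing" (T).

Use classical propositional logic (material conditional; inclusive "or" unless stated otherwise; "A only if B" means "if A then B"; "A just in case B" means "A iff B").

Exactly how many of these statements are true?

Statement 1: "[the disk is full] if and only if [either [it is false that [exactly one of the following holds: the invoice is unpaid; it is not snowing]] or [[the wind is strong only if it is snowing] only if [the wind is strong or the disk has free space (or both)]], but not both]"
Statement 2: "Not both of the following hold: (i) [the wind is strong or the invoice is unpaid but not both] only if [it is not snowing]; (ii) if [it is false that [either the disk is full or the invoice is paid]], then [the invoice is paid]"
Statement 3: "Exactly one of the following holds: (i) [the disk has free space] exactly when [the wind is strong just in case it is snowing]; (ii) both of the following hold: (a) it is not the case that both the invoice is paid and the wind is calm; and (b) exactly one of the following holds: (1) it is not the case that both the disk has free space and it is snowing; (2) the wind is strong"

1

Statement 1: Formalization: R <-> (~(~P xor ~S) xor ((Q -> S) -> (Q | ~R)))

~P = ~F = T
~S = ~T = F
~P xor ~S = T xor F = T
~(~P xor ~S) = ~T = F
Q -> S = F -> T = T
~R = ~T = F
Q | ~R = F | F = F
(Q -> S) -> (Q | ~R) = T -> F = F
~(~P xor ~S) xor ((Q -> S) -> (Q | ~R)) = F xor F = F
R <-> (~(~P xor ~S) xor ((Q -> S) -> (Q | ~R))) = T <-> F = F
Thus Statement 1 is false.

Statement 2: Parsed as ((Q xor ~P) -> ~S) nand (~(R | P) -> P)

~P = ~F = T
Q xor ~P = F xor T = T
~S = ~T = F
(Q xor ~P) -> ~S = T -> F = F
R | P = T | F = T
~(R | P) = ~T = F
~(R | P) -> P = F -> F = T
((Q xor ~P) -> ~S) nand (~(R | P) -> P) = F nand T = T
Hence Statement 2 is true.

Statement 3: Parsed as (~R <-> (Q <-> S)) xor ((P nand ~Q) & ((~R nand S) xor Q))

~R = ~T = F
Q <-> S = F <-> T = F
~R <-> (Q <-> S) = F <-> F = T
~Q = ~F = T
P nand ~Q = F nand T = T
~R = ~T = F
~R nand S = F nand T = T
(~R nand S) xor Q = T xor F = T
(P nand ~Q) & ((~R nand S) xor Q) = T & T = T
(~R <-> (Q <-> S)) xor ((P nand ~Q) & ((~R nand S) xor Q)) = T xor T = F
Hence Statement 3 is false.

True statements: 1.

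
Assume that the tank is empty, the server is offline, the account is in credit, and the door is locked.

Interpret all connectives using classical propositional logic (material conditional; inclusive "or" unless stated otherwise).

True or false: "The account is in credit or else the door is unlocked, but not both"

Let R = "the account is overdrawn" (False), S = "the door is locked" (True).
This is not R xor not S.

not R = not False = True
not S = not True = False
not R xor not S = True xor False = True

The statement is true.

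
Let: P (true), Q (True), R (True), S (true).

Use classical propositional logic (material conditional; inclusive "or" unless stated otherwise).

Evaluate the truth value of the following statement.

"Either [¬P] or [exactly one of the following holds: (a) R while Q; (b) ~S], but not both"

true

This is not P xor ((R and Q) xor not S).

not P = not True = False
R and Q = True and True = True
not S = not True = False
(R and Q) xor not S = True xor False = True
not P xor ((R and Q) xor not S) = False xor True = True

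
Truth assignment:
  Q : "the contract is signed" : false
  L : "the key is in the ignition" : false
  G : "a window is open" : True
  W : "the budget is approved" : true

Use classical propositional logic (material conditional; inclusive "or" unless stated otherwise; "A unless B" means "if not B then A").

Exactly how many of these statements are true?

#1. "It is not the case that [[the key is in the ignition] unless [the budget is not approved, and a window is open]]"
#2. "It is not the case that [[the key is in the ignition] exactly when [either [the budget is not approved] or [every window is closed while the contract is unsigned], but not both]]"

#1: Parsed as not (L or (not W and G))

not W = not True = False
not W and G = False and True = False
L or (not W and G) = False or False = False
not (L or (not W and G)) = not False = True
Hence #1 is true.

#2: In symbols: not (L iff (not W xor (not G and not Q)))

not W = not True = False
not G = not True = False
not Q = not False = True
not G and not Q = False and True = False
not W xor (not G and not Q) = False xor False = False
L iff (not W xor (not G and not Q)) = False iff False = True
not (L iff (not W xor (not G and not Q))) = not True = False
So #2 is false.

Count: 1.

1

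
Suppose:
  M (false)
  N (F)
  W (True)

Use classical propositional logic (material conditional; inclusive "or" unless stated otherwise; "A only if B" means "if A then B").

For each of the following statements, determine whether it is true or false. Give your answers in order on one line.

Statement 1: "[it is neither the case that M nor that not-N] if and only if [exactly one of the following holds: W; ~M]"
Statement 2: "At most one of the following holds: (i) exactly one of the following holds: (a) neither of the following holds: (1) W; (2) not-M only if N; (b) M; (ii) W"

Statement 1 true, Statement 2 true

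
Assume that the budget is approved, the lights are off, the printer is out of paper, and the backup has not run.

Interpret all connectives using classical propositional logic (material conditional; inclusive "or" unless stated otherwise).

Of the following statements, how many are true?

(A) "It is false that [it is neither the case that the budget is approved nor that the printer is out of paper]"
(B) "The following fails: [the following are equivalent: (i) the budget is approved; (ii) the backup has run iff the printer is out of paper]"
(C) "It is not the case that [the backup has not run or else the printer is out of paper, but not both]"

Let P = "the budget is approved" (T), M = "the printer has paper" (F), K = "the backup has run" (F).

(A): In symbols: ~(P nor ~M)

~M = ~F = T
P nor ~M = T nor T = F
~(P nor ~M) = ~F = T
So (A) is true.

(B): Parsed as ~(P <-> (K <-> ~M))

~M = ~F = T
K <-> ~M = F <-> T = F
P <-> (K <-> ~M) = T <-> F = F
~(P <-> (K <-> ~M)) = ~F = T
Thus (B) is true.

(C): In symbols: ~(~K xor ~M)

~K = ~F = T
~M = ~F = T
~K xor ~M = T xor T = F
~(~K xor ~M) = ~F = T
So (C) is true.

Count: 3.

3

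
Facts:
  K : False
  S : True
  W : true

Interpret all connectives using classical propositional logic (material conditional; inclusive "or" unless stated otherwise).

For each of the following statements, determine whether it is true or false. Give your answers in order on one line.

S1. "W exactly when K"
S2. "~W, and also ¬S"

S1: In symbols: W iff K

W iff K = True iff False = False
So S1 is false.

S2: In symbols: not W and not S

not W = not True = False
not S = not True = False
not W and not S = False and False = False
Thus S2 is false.

S1 false; S2 false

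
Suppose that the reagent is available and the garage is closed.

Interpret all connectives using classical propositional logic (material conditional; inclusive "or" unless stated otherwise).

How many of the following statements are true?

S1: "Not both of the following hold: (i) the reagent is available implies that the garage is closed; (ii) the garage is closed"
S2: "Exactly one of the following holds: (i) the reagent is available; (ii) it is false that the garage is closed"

1

Let P = "the reagent is available" (T), Q = "the garage is closed" (T).

S1: In symbols: (P → Q) ↑ Q

P → Q = T → T = T
(P → Q) ↑ Q = T ↑ T = F
Hence S1 is false.

S2: Parsed as P ⊕ ¬Q

¬Q = ¬T = F
P ⊕ ¬Q = T ⊕ F = T
Thus S2 is true.

True statements: 1 (S2).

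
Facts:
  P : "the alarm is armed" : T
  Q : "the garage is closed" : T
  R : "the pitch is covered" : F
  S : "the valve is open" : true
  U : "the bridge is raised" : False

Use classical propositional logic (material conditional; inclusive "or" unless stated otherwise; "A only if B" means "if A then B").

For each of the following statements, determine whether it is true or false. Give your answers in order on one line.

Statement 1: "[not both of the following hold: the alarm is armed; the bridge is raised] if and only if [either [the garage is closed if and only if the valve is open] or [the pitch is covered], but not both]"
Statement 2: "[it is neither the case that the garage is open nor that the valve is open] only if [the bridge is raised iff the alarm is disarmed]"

Statement 1 true / Statement 2 true

Statement 1: Formalization: (P nand U) iff ((Q iff S) xor R)

P nand U = True nand False = True
Q iff S = True iff True = True
(Q iff S) xor R = True xor False = True
(P nand U) iff ((Q iff S) xor R) = True iff True = True
Thus Statement 1 is true.

Statement 2: This is (not Q nor S) -> (U iff not P).

not Q = not True = False
not Q nor S = False nor True = False
not P = not True = False
U iff not P = False iff False = True
(not Q nor S) -> (U iff not P) = False -> True = True
Hence Statement 2 is true.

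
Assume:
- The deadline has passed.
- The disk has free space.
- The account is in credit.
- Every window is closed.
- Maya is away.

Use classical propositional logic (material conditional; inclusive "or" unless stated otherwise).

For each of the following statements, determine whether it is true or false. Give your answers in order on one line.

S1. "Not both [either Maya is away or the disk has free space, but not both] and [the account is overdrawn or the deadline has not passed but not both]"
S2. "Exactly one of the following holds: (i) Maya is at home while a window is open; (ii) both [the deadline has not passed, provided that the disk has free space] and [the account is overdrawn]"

S1 T / S2 F

Let U = "Maya is at home" (F), Q = "the disk is full" (F), R = "the account is overdrawn" (F), P = "the deadline has passed" (T), S = "a window is open" (F).

S1: Formalization: (~U xor ~Q) nand (R xor ~P)

~U = ~F = T
~Q = ~F = T
~U xor ~Q = T xor T = F
~P = ~T = F
R xor ~P = F xor F = F
(~U xor ~Q) nand (R xor ~P) = F nand F = T
Thus S1 is true.

S2: This is (U & S) xor ((~Q -> ~P) & R).

U & S = F & F = F
~Q = ~F = T
~P = ~T = F
~Q -> ~P = T -> F = F
(~Q -> ~P) & R = F & F = F
(U & S) xor ((~Q -> ~P) & R) = F xor F = F
Thus S2 is false.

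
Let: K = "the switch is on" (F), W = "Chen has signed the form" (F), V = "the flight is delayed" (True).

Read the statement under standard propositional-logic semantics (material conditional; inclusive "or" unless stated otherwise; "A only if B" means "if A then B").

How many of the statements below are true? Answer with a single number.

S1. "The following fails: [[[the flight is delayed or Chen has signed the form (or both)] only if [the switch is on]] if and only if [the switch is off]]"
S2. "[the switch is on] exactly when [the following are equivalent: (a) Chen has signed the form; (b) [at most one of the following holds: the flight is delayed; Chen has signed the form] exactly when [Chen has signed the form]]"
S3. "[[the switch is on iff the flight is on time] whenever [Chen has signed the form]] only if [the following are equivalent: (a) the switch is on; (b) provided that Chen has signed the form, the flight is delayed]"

S1: Parsed as ¬(((V ∨ W) → K) ↔ ¬K)

V ∨ W = T ∨ F = T
(V ∨ W) → K = T → F = F
¬K = ¬F = T
((V ∨ W) → K) ↔ ¬K = F ↔ T = F
¬(((V ∨ W) → K) ↔ ¬K) = ¬F = T
So S1 is true.

S2: Formalization: K ↔ (W ↔ ((V ↑ W) ↔ W))

V ↑ W = T ↑ F = T
(V ↑ W) ↔ W = T ↔ F = F
W ↔ ((V ↑ W) ↔ W) = F ↔ F = T
K ↔ (W ↔ ((V ↑ W) ↔ W)) = F ↔ T = F
Thus S2 is false.

S3: Parsed as (W → (K ↔ ¬V)) → (K ↔ (W → V))

¬V = ¬T = F
K ↔ ¬V = F ↔ F = T
W → (K ↔ ¬V) = F → T = T
W → V = F → T = T
K ↔ (W → V) = F ↔ T = F
(W → (K ↔ ¬V)) → (K ↔ (W → V)) = T → F = F
So S3 is false.

True statements: 1 (S1).

1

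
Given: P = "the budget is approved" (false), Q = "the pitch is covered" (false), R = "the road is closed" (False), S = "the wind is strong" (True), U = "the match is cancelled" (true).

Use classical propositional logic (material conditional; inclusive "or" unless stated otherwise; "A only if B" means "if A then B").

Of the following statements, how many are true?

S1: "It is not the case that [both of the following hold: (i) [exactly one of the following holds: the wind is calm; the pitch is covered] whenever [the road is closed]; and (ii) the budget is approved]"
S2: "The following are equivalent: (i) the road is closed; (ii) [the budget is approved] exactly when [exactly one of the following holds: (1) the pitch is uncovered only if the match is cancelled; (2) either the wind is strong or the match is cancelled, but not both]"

S1: Parsed as ~((R -> (~S xor Q)) & P)

~S = ~T = F
~S xor Q = F xor F = F
R -> (~S xor Q) = F -> F = T
(R -> (~S xor Q)) & P = T & F = F
~((R -> (~S xor Q)) & P) = ~F = T
So S1 is true.

S2: This is R <-> (P <-> ((~Q -> U) xor (S xor U))).

~Q = ~F = T
~Q -> U = T -> T = T
S xor U = T xor T = F
(~Q -> U) xor (S xor U) = T xor F = T
P <-> ((~Q -> U) xor (S xor U)) = F <-> T = F
R <-> (P <-> ((~Q -> U) xor (S xor U))) = F <-> F = T
Hence S2 is true.

Count: 2.

2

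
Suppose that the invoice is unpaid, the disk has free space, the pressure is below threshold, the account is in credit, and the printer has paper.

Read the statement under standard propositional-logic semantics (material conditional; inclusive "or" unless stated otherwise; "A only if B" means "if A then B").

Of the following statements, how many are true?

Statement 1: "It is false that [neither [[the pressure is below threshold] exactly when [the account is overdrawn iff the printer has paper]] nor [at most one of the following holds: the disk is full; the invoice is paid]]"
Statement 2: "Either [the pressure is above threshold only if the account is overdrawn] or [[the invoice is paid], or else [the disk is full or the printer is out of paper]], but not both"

Let V = "the pressure is above threshold" (F), U = "the account is overdrawn" (F), D = "the printer has paper" (T), N = "the disk is full" (F), M = "the invoice is paid" (F).

Statement 1: In symbols: ¬((¬V ↔ (U ↔ D)) ↓ (N ↑ M))

¬V = ¬F = T
U ↔ D = F ↔ T = F
¬V ↔ (U ↔ D) = T ↔ F = F
N ↑ M = F ↑ F = T
(¬V ↔ (U ↔ D)) ↓ (N ↑ M) = F ↓ T = F
¬((¬V ↔ (U ↔ D)) ↓ (N ↑ M)) = ¬F = T
Hence Statement 1 is true.

Statement 2: Parsed as (V → U) ⊕ (M ∨ (N ∨ ¬D))

V → U = F → F = T
¬D = ¬T = F
N ∨ ¬D = F ∨ F = F
M ∨ (N ∨ ¬D) = F ∨ F = F
(V → U) ⊕ (M ∨ (N ∨ ¬D)) = T ⊕ F = T
Thus Statement 2 is true.

True statements: 2.

2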